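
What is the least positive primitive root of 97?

φ(97) = 97 − 1 = 96 = 2^5 · 3.
g is a primitive root iff g^(96/q) ≢ 1 (mod 97) for each prime q ∈ {2, 3}.
g = 2: 2^48 ≡ 1 — hits 1, so not a primitive root.
g = 3: 3^48 ≡ 1 — hits 1, so not a primitive root.
g = 4: 4^48 ≡ 1 — hits 1, so not a primitive root.
g = 5: 5^48 ≡ 96; 5^32 ≡ 35 — none is 1, so 5 is a primitive root.
The smallest primitive root modulo 97 is 5.

5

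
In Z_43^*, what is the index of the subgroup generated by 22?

Since 22 ∈ (Z/43Z)^×, its order divides φ(43) = 43 − 1 = 42 = 2 · 3 · 7.
Divisors of 42: 1, 2, 3, 6, 7, 14, 21, 42.
Test each divisor d:
22^1 ≡ 22 (mod 43)
22^2 ≡ 11 (mod 43)
22^3 ≡ 27 (mod 43)
22^6 ≡ 41 (mod 43)
22^7 ≡ 42 (mod 43)
22^14 ≡ 1 (mod 43) ✓
So ord_43(22) = 14, hence |⟨22⟩| = 14.
The index is φ(43) / ord(22) = 42 / 14 = 3.

3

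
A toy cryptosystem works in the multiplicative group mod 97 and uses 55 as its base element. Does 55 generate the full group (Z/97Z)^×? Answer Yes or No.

φ(97) = 97 − 1 = 96 = 2^5 · 3.
55 is a primitive root mod 97 iff 55^(φ(97)/q) ≢ 1 for every prime q | φ(97), i.e. q ∈ {2, 3}.
55^48 ≡ 96 (mod 97)  [q = 2: ≢ 1 ✓]
55^32 ≡ 1 (mod 97)  [q = 3: ≡ 1 ✗]
The check at q = 3 fails, so 55 generates a proper subgroup.

No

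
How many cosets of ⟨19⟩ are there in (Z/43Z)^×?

Since 19 ∈ (Z/43Z)^×, its order divides φ(43) = 43 − 1 = 42 = 2 · 3 · 7.
Divisors of 42: 1, 2, 3, 6, 7, 14, 21, 42.
Evaluate successive powers at the divisors of 42:
19^1 ≡ 19
19^2 ≡ 17
19^3 ≡ 22
19^6 ≡ 11
19^7 ≡ 37
19^14 ≡ 36
19^21 ≡ 42
19^42 ≡ 1
Thus |⟨19⟩| = ord(19) = 42.
Index = |(Z/43Z)^×| / |⟨19⟩| = 42 / 42 = 1.

1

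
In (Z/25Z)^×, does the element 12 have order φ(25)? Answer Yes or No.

φ(25) = φ(5^2) = 5·(5−1) = 20 = 2^2 · 5.
It suffices to check that the order of 12 is not a proper divisor of 20: compute 12^(20/q) for q ∈ {2, 5}.
12^10 ≡ 24 (mod 25)  [q = 2: ≢ 1 ✓]
12^4 ≡ 11 (mod 25)  [q = 5: ≢ 1 ✓]
All checks pass, so 12 has order 20 and is a primitive root modulo 25.

Yes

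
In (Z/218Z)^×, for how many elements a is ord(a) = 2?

φ(218) = φ(2)·φ(109) = 1·108 = 108 = 2^2 · 3^3.
(Z/218Z)^× is cyclic (|G| = 108); a cyclic group of order m has exactly φ(d) elements of each order d | m, and none otherwise.
2 | 108, and φ(2) = 2 − 1 = 1.

1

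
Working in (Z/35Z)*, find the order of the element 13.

4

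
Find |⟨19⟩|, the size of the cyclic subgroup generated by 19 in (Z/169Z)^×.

12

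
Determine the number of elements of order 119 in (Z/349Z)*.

φ(349) = 349 − 1 = 348 = 2^2 · 3 · 29.
Since (Z/349Z)^× is cyclic of order 348, the number of elements of order d is φ(d) when d | 348 and 0 otherwise.
Here 348 is not a multiple of 119, so there are no elements of order 119.

0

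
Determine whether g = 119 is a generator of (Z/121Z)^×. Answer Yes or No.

No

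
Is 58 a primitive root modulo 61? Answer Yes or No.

No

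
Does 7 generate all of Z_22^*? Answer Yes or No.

φ(22) = φ(2)·φ(11) = 1·10 = 10 = 2 · 5.
Test 7^(10/q) mod 22 for each prime factor q of 10:
7^5 ≡ 21 (mod 22)  [q = 2: ≢ 1 ✓]
7^2 ≡ 5 (mod 22)  [q = 5: ≢ 1 ✓]
Every test exponent gives a nontrivial residue, hence 7 generates the full group.

Yes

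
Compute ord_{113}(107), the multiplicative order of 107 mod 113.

112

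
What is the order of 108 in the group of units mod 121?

ord(108) | φ(121) = φ(11^2) = 11·(11−1) = 110 = 2 · 5 · 11.
Divisors of 110: 1, 2, 5, 10, 11, 22, 55, 110.
Test each divisor d:
108^1 ≡ 108 (mod 121)
108^2 ≡ 48 (mod 121)
108^5 ≡ 56 (mod 121)
108^10 ≡ 111 (mod 121)
108^11 ≡ 9 (mod 121)
108^22 ≡ 81 (mod 121)
108^55 ≡ 1 (mod 121) ✓
So ord_121(108) = 55.

55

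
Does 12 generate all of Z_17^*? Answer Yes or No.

φ(17) = 17 − 1 = 16 = 2^4.
It suffices to check that the order of 12 is not a proper divisor of 16: compute 12^(16/q) for q ∈ {2}.
12^8 ≡ 16 (mod 17)  [q = 2: ≢ 1 ✓]
All checks pass, so 12 has order 16 and is a primitive root modulo 17.

Yes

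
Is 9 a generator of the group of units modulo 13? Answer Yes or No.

φ(13) = 13 − 1 = 12 = 2^2 · 3.
9 is a primitive root mod 13 iff 9^(φ(13)/q) ≢ 1 for every prime q | φ(13), i.e. q ∈ {2, 3}.
9^6 ≡ 1 (mod 13)  [q = 2: ≡ 1 ✗]
9^4 ≡ 9 (mod 13)  [q = 3: ≢ 1 ✓]
9^6 ≡ 1 shows ord(9) | 6, strictly less than φ(13); not a primitive root.

No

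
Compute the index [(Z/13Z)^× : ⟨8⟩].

3

Since 8 ∈ (Z/13Z)^×, its order divides φ(13) = 13 − 1 = 12 = 2^2 · 3.
Divisors of 12: 1, 2, 3, 4, 6, 12.
Test each divisor d:
8^1 ≡ 8
8^2 ≡ 12
8^3 ≡ 5
8^4 ≡ 1
The order of 8 is 4, so the subgroup it generates has 4 elements.
The index is φ(13) / ord(8) = 12 / 4 = 3.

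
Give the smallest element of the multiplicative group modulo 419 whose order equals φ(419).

2

φ(419) = 419 − 1 = 418 = 2 · 11 · 19.
g is a primitive root iff g^(418/q) ≢ 1 (mod 419) for each prime q ∈ {2, 11, 19}.
g = 2: 2^209 ≡ 418; 2^38 ≡ 334; 2^22 ≡ 114 — none is 1, so 2 is a primitive root.
Hence the least primitive root of 419 is 2.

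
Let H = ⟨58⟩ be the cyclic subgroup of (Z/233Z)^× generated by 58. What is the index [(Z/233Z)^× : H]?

4

By Lagrange's theorem, ord_233(58) divides φ(233) = 233 − 1 = 232 = 2^3 · 29.
Divisors of 232: 1, 2, 4, 8, 29, 58, 116, 232.
Compute 58^d (mod 233) for the divisors d until we hit 1:
58^1 ≡ 58
58^2 ≡ 102
58^4 ≡ 152
58^8 ≡ 37
58^29 ≡ 232
58^58 ≡ 1
Thus |⟨58⟩| = ord(58) = 58.
Index = |(Z/233Z)^×| / |⟨58⟩| = 232 / 58 = 4.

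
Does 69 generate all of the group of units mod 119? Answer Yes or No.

No

119 = 7 · 17 is a product of two distinct odd primes, so (Z/119Z)^× ≅ (Z/7Z)^× × (Z/17Z)^× is not cyclic.
No primitive root modulo 119 exists; in particular 69 is not one.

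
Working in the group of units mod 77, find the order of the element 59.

30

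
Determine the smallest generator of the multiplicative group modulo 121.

2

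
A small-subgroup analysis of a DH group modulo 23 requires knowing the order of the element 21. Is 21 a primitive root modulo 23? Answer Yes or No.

φ(23) = 23 − 1 = 22 = 2 · 11.
It suffices to check that the order of 21 is not a proper divisor of 22: compute 21^(22/q) for q ∈ {2, 11}.
21^11 ≡ 22 (mod 23)  [q = 2: ≢ 1 ✓]
21^2 ≡ 4 (mod 23)  [q = 11: ≢ 1 ✓]
None equal 1, so ord_23(21) = 22: 21 is a primitive root.

Yes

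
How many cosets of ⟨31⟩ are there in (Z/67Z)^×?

1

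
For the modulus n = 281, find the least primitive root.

3

φ(281) = 281 − 1 = 280 = 2^3 · 5 · 7.
g is a primitive root iff g^(280/q) ≢ 1 (mod 281) for each prime q ∈ {2, 5, 7}.
g = 2: 2^140 ≡ 1 — hits 1, so not a primitive root.
g = 3: 3^140 ≡ 280; 3^56 ≡ 86; 3^40 ≡ 249 — none is 1, so 3 is a primitive root.
The smallest primitive root modulo 281 is 3.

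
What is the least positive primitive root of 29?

φ(29) = 29 − 1 = 28 = 2^2 · 7.
g is a primitive root iff g^(28/q) ≢ 1 (mod 29) for each prime q ∈ {2, 7}.
g = 2: 2^14 ≡ 28; 2^4 ≡ 16 — none is 1, so 2 is a primitive root.
Hence the least primitive root of 29 is 2.

2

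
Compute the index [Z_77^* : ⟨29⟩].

By Lagrange's theorem, ord_77(29) divides φ(77) = φ(7·11) = (7−1)·(11−1) = 6·10 = 60 = 2^2 · 3 · 5.
Divisors of 60: 1, 2, 3, 4, 5, 6, 10, 12, 15, 20, 30, 60.
Evaluate successive powers at the divisors of 60:
29^1 ≡ 29 (mod 77)
29^2 ≡ 71 (mod 77)
29^3 ≡ 57 (mod 77)
29^4 ≡ 36 (mod 77)
29^5 ≡ 43 (mod 77)
29^6 ≡ 15 (mod 77)
29^10 ≡ 1 (mod 77) ✓
The order of 29 is 10, so the subgroup it generates has 10 elements.
Index = |(Z/77Z)^×| / |⟨29⟩| = 60 / 10 = 6.

6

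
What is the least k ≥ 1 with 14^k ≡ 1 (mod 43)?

21

Since 14 ∈ (Z/43Z)^×, its order divides φ(43) = 43 − 1 = 42 = 2 · 3 · 7.
Divisors of 42: 1, 2, 3, 6, 7, 14, 21, 42.
Test each divisor d:
14^1 ≡ 14 (mod 43)
14^2 ≡ 24 (mod 43)
14^3 ≡ 35 (mod 43)
14^6 ≡ 21 (mod 43)
14^7 ≡ 36 (mod 43)
14^14 ≡ 6 (mod 43)
14^21 ≡ 1 (mod 43) ✓
The smallest such exponent is 21, so the order of 14 is 21.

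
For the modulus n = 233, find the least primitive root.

φ(233) = 233 − 1 = 232 = 2^3 · 29.
g is a primitive root iff g^(232/q) ≢ 1 (mod 233) for each prime q ∈ {2, 29}.
g = 2: 2^116 ≡ 1 — hits 1, so not a primitive root.
g = 3: 3^116 ≡ 232; 3^8 ≡ 37 — none is 1, so 3 is a primitive root.
The smallest primitive root modulo 233 is 3.

3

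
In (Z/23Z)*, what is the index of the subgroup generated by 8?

Since 8 ∈ (Z/23Z)^×, its order divides φ(23) = 23 − 1 = 22 = 2 · 11.
Divisors of 22: 1, 2, 11, 22.
Evaluate successive powers at the divisors of 22:
8^1 ≡ 8 (mod 23)
8^2 ≡ 18 (mod 23)
8^11 ≡ 1 (mod 23) ✓
The order of 8 is 11, so the subgroup it generates has 11 elements.
[(Z/23Z)^× : ⟨8⟩] = 22/11 = 2.

2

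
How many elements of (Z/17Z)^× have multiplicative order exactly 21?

φ(17) = 17 − 1 = 16 = 2^4.
Since (Z/17Z)^× is cyclic of order 16, the number of elements of order d is φ(d) when d | 16 and 0 otherwise.
Here 16 is not a multiple of 21, so there are no elements of order 21.

0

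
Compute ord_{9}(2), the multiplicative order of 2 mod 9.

6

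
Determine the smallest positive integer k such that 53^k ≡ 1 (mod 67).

22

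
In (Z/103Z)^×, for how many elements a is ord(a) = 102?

φ(103) = 103 − 1 = 102 = 2 · 3 · 17.
(Z/103Z)^× is cyclic (|G| = 102); a cyclic group of order m has exactly φ(d) elements of each order d | m, and none otherwise.
102 = 2 · 3 · 17 divides 102, and φ(102) = 32.

32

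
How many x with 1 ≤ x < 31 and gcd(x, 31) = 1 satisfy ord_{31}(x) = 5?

4

φ(31) = 31 − 1 = 30 = 2 · 3 · 5.
Since (Z/31Z)^× is cyclic of order 30, the number of elements of order d is φ(d) when d | 30 and 0 otherwise.
5 | 30, and φ(5) = 5 − 1 = 4.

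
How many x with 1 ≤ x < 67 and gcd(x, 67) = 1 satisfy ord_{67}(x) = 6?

φ(67) = 67 − 1 = 66 = 2 · 3 · 11.
Since (Z/67Z)^× is cyclic of order 66, the number of elements of order d is φ(d) when d | 66 and 0 otherwise.
6 = 2 · 3 divides 66, and φ(6) = 2.

2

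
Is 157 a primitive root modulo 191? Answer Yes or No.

Yes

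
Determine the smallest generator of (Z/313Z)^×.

φ(313) = 313 − 1 = 312 = 2^3 · 3 · 13.
g is a primitive root iff g^(312/q) ≢ 1 (mod 313) for each prime q ∈ {2, 3, 13}.
g = 2: 2^156 ≡ 1 — hits 1, so not a primitive root.
g = 3: 3^156 ≡ 1 — hits 1, so not a primitive root.
g = 4: 4^156 ≡ 1 — hits 1, so not a primitive root.
g = 5: 5^156 ≡ 312; 5^104 ≡ 1 — hits 1, so not a primitive root.
g = 6: 6^156 ≡ 1 — hits 1, so not a primitive root.
g = 7: 7^156 ≡ 312; 7^104 ≡ 1 — hits 1, so not a primitive root.
g = 8: 8^156 ≡ 1 — hits 1, so not a primitive root.
g = 9: 9^156 ≡ 1 — hits 1, so not a primitive root.
g = 10: 10^156 ≡ 312; 10^104 ≡ 214; 10^24 ≡ 103 — none is 1, so 10 is a primitive root.
The smallest primitive root modulo 313 is 10.

10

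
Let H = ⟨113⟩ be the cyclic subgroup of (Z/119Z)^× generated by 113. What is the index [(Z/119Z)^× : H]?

The order of 113 must divide φ(119) = φ(7·17) = (7−1)·(17−1) = 6·16 = 96 = 2^5 · 3.
Divisors of 96: 1, 2, 3, 4, 6, 8, 12, 16, 24, 32, 48, 96.
Check 113^d mod 119 for each divisor in increasing order:
113^1 ≡ 113 (mod 119)
113^2 ≡ 36 (mod 119)
113^3 ≡ 22 (mod 119)
113^4 ≡ 106 (mod 119)
113^6 ≡ 8 (mod 119)
113^8 ≡ 50 (mod 119)
113^12 ≡ 64 (mod 119)
113^16 ≡ 1 (mod 119) ✓
So ord_119(113) = 16, hence |⟨113⟩| = 16.
The index is φ(119) / ord(113) = 96 / 16 = 6.

6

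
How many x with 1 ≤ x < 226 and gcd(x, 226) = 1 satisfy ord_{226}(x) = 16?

8

φ(226) = φ(2)·φ(113) = 1·112 = 112 = 2^4 · 7.
(Z/226Z)^× is cyclic (|G| = 112); a cyclic group of order m has exactly φ(d) elements of each order d | m, and none otherwise.
16 = 2^4 divides 112, and φ(16) = 8.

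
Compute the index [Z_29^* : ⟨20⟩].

4

ord(20) | φ(29) = 29 − 1 = 28 = 2^2 · 7.
Divisors of 28: 1, 2, 4, 7, 14, 28.
Compute 20^d (mod 29) for the divisors d until we hit 1:
20^1 ≡ 20
20^2 ≡ 23
20^4 ≡ 7
20^7 ≡ 1
Thus |⟨20⟩| = ord(20) = 7.
[(Z/29Z)^× : ⟨20⟩] = 28/7 = 4.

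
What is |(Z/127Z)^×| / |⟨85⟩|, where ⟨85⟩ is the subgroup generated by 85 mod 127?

1

By Lagrange's theorem, ord_127(85) divides φ(127) = 127 − 1 = 126 = 2 · 3^2 · 7.
Divisors of 126: 1, 2, 3, 6, 7, 9, 14, 18, 21, 42, 63, 126.
Evaluate successive powers at the divisors of 126:
85^1 ≡ 85 (mod 127)
85^2 ≡ 113 (mod 127)
85^3 ≡ 80 (mod 127)
85^6 ≡ 50 (mod 127)
85^7 ≡ 59 (mod 127)
85^9 ≡ 63 (mod 127)
85^14 ≡ 52 (mod 127)
85^18 ≡ 32 (mod 127)
85^21 ≡ 20 (mod 127)
85^42 ≡ 19 (mod 127)
85^63 ≡ 126 (mod 127)
85^126 ≡ 1 (mod 127) ✓
The order of 85 is 126, so the subgroup it generates has 126 elements.
The index is φ(127) / ord(85) = 126 / 126 = 1.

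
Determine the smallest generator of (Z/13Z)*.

2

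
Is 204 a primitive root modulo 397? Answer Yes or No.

Yes

φ(397) = 397 − 1 = 396 = 2^2 · 3^2 · 11.
204 is a primitive root mod 397 iff 204^(φ(397)/q) ≢ 1 for every prime q | φ(397), i.e. q ∈ {2, 3, 11}.
204^198 ≡ 396 (mod 397)  [q = 2: ≢ 1 ✓]
204^132 ≡ 34 (mod 397)  [q = 3: ≢ 1 ✓]
204^36 ≡ 167 (mod 397)  [q = 11: ≢ 1 ✓]
All checks pass, so 204 has order 396 and is a primitive root modulo 397.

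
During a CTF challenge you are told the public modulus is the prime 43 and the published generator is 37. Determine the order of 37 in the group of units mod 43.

6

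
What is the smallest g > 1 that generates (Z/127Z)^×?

3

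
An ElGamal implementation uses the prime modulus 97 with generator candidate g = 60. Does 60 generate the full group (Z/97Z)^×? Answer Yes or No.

φ(97) = 97 − 1 = 96 = 2^5 · 3.
An element g generates (Z/97Z)^× iff g^(96/q) ≢ 1 (mod 97) for each prime q ∈ {2, 3}.
60^48 ≡ 96 (mod 97)  [q = 2: ≢ 1 ✓]
60^32 ≡ 35 (mod 97)  [q = 3: ≢ 1 ✓]
None equal 1, so ord_97(60) = 96: 60 is a primitive root.

Yes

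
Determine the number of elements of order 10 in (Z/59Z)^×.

φ(59) = 59 − 1 = 58 = 2 · 29.
(Z/59Z)^× is cyclic (|G| = 58); a cyclic group of order m has exactly φ(d) elements of each order d | m, and none otherwise.
10 does not divide 58, so no element of (Z/59Z)^× has order 10.

0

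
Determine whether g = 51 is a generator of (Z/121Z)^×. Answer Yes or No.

Yes

φ(121) = φ(11^2) = 11·(11−1) = 110 = 2 · 5 · 11.
An element g generates (Z/121Z)^× iff g^(110/q) ≢ 1 (mod 121) for each prime q ∈ {2, 5, 11}.
51^55 ≡ 120 (mod 121)  [q = 2: ≢ 1 ✓]
51^22 ≡ 27 (mod 121)  [q = 5: ≢ 1 ✓]
51^10 ≡ 34 (mod 121)  [q = 11: ≢ 1 ✓]
All checks pass, so 51 has order 110 and is a primitive root modulo 121.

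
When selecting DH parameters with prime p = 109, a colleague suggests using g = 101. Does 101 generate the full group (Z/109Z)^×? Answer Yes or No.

No

φ(109) = 109 − 1 = 108 = 2^2 · 3^3.
An element g generates (Z/109Z)^× iff g^(108/q) ≢ 1 (mod 109) for each prime q ∈ {2, 3}.
101^54 ≡ 108 (mod 109)  [q = 2: ≢ 1 ✓]
101^36 ≡ 1 (mod 109)  [q = 3: ≡ 1 ✗]
Since 101^36 ≡ 1, the order of 101 divides 36 < 108, so 101 is not a primitive root.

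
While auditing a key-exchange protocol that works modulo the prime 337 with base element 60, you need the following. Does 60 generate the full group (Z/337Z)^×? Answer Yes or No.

Yes

φ(337) = 337 − 1 = 336 = 2^4 · 3 · 7.
It suffices to check that the order of 60 is not a proper divisor of 336: compute 60^(336/q) for q ∈ {2, 3, 7}.
60^168 ≡ 336 (mod 337)  [q = 2: ≢ 1 ✓]
60^112 ≡ 128 (mod 337)  [q = 3: ≢ 1 ✓]
60^48 ≡ 64 (mod 337)  [q = 7: ≢ 1 ✓]
None equal 1, so ord_337(60) = 336: 60 is a primitive root.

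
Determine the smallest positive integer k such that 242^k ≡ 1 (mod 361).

The order of 242 must divide φ(361) = φ(19^2) = 19·(19−1) = 342 = 2 · 3^2 · 19.
Divisors of 342: 1, 2, 3, 6, 9, 18, 19, 38, 57, 114, 171, 342.
Evaluate successive powers at the divisors of 342:
242^1 ≡ 242 (mod 361)
242^2 ≡ 82 (mod 361)
242^3 ≡ 350 (mod 361)
242^6 ≡ 121 (mod 361)
242^9 ≡ 113 (mod 361)
242^18 ≡ 134 (mod 361)
242^19 ≡ 299 (mod 361)
242^38 ≡ 234 (mod 361)
242^57 ≡ 293 (mod 361)
242^114 ≡ 292 (mod 361)
242^171 ≡ 360 (mod 361)
242^342 ≡ 1 (mod 361) ✓
Hence ord(242) = 342.

342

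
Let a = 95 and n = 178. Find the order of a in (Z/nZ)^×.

The order of 95 must divide φ(178) = φ(2)·φ(89) = 1·88 = 88 = 2^3 · 11.
Divisors of 88: 1, 2, 4, 8, 11, 22, 44, 88.
Test each divisor d:
95^1 ≡ 95
95^2 ≡ 125
95^4 ≡ 139
95^8 ≡ 97
95^11 ≡ 37
95^22 ≡ 123
95^44 ≡ 177
95^88 ≡ 1
So ord_178(95) = 88.

88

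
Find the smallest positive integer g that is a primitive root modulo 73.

5

φ(73) = 73 − 1 = 72 = 2^3 · 3^2.
g is a primitive root iff g^(72/q) ≢ 1 (mod 73) for each prime q ∈ {2, 3}.
g = 2: 2^36 ≡ 1 — hits 1, so not a primitive root.
g = 3: 3^36 ≡ 1 — hits 1, so not a primitive root.
g = 4: 4^36 ≡ 1 — hits 1, so not a primitive root.
g = 5: 5^36 ≡ 72; 5^24 ≡ 8 — none is 1, so 5 is a primitive root.
Hence the least primitive root of 73 is 5.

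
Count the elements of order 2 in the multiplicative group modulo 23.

1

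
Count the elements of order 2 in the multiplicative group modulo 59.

1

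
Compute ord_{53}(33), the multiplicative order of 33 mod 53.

Since 33 ∈ (Z/53Z)^×, its order divides φ(53) = 53 − 1 = 52 = 2^2 · 13.
Divisors of 52: 1, 2, 4, 13, 26, 52.
Test each divisor d:
33^1 ≡ 33
33^2 ≡ 29
33^4 ≡ 46
33^13 ≡ 23
33^26 ≡ 52
33^52 ≡ 1
Hence ord(33) = 52.

52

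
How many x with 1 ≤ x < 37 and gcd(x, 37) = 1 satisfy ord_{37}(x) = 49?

φ(37) = 37 − 1 = 36 = 2^2 · 3^2.
Since (Z/37Z)^× is cyclic of order 36, the number of elements of order d is φ(d) when d | 36 and 0 otherwise.
Here 36 is not a multiple of 49, so there are no elements of order 49.

0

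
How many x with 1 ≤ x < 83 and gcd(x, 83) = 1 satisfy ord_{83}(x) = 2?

1

φ(83) = 83 − 1 = 82 = 2 · 41.
In a cyclic group of order 82, there are φ(d) elements of order d for each divisor d of 82, and zero for non-divisors.
2 | 82, and φ(2) = 2 − 1 = 1.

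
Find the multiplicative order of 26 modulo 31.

Since 26 ∈ (Z/31Z)^×, its order divides φ(31) = 31 − 1 = 30 = 2 · 3 · 5.
Divisors of 30: 1, 2, 3, 5, 6, 10, 15, 30.
Compute 26^d (mod 31) for the divisors d until we hit 1:
26^1 ≡ 26 (mod 31)
26^2 ≡ 25 (mod 31)
26^3 ≡ 30 (mod 31)
26^5 ≡ 6 (mod 31)
26^6 ≡ 1 (mod 31) ✓
Hence ord(26) = 6.

6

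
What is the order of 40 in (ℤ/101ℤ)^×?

Since 40 ∈ (Z/101Z)^×, its order divides φ(101) = 101 − 1 = 100 = 2^2 · 5^2.
Divisors of 100: 1, 2, 4, 5, 10, 20, 25, 50, 100.
Test each divisor d:
40^1 ≡ 40 (mod 101)
40^2 ≡ 85 (mod 101)
40^4 ≡ 54 (mod 101)
40^5 ≡ 39 (mod 101)
40^10 ≡ 6 (mod 101)
40^20 ≡ 36 (mod 101)
40^25 ≡ 91 (mod 101)
40^50 ≡ 100 (mod 101)
40^100 ≡ 1 (mod 101) ✓
Hence ord(40) = 100.

100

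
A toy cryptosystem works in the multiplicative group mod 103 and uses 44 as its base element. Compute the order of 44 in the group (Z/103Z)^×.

The order of 44 must divide φ(103) = 103 − 1 = 102 = 2 · 3 · 17.
Divisors of 102: 1, 2, 3, 6, 17, 34, 51, 102.
Test each divisor d:
44^1 ≡ 44 (mod 103)
44^2 ≡ 82 (mod 103)
44^3 ≡ 3 (mod 103)
44^6 ≡ 9 (mod 103)
44^17 ≡ 47 (mod 103)
44^34 ≡ 46 (mod 103)
44^51 ≡ 102 (mod 103)
44^102 ≡ 1 (mod 103) ✓
Hence ord(44) = 102.

102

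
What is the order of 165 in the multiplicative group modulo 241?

ord(165) | φ(241) = 241 − 1 = 240 = 2^4 · 3 · 5.
Divisors of 240: 1, 2, 3, 4, 5, 6, 8, 10, 12, 15, 16, 20, 24, 30, 40, 48, 60, 80, 120, 240.
Compute 165^d (mod 241) for the divisors d until we hit 1:
165^1 ≡ 165
165^2 ≡ 233
165^3 ≡ 126
165^4 ≡ 64
165^5 ≡ 197
165^6 ≡ 211
165^8 ≡ 240
165^10 ≡ 8
165^12 ≡ 177
165^15 ≡ 130
165^16 ≡ 1
The smallest such exponent is 16, so the order of 165 is 16.

16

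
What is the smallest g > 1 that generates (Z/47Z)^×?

5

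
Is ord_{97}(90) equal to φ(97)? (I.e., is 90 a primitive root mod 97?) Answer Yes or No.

Yes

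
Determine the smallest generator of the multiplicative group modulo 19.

φ(19) = 19 − 1 = 18 = 2 · 3^2.
g is a primitive root iff g^(18/q) ≢ 1 (mod 19) for each prime q ∈ {2, 3}.
g = 2: 2^9 ≡ 18; 2^6 ≡ 7 — none is 1, so 2 is a primitive root.
The smallest primitive root modulo 19 is 2.

2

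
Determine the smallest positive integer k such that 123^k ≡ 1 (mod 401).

400

ord(123) | φ(401) = 401 − 1 = 400 = 2^4 · 5^2.
Divisors of 400: 1, 2, 4, 5, 8, 10, 16, 20, 25, 40, 50, 80, 100, 200, 400.
Test each divisor d:
123^1 ≡ 123 (mod 401)
123^2 ≡ 292 (mod 401)
123^4 ≡ 252 (mod 401)
123^5 ≡ 119 (mod 401)
123^8 ≡ 146 (mod 401)
123^10 ≡ 126 (mod 401)
123^16 ≡ 63 (mod 401)
123^20 ≡ 237 (mod 401)
123^25 ≡ 133 (mod 401)
123^40 ≡ 29 (mod 401)
123^50 ≡ 45 (mod 401)
123^80 ≡ 39 (mod 401)
123^100 ≡ 20 (mod 401)
123^200 ≡ 400 (mod 401)
123^400 ≡ 1 (mod 401) ✓
The smallest such exponent is 400, so the order of 123 is 400.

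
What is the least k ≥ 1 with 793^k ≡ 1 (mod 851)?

198

Since 793 ∈ (Z/851Z)^×, its order divides φ(851) = φ(23·37) = (23−1)·(37−1) = 22·36 = 792 = 2^3 · 3^2 · 11.
Divisors of 792: 1, 2, 3, 4, 6, 8, 9, 11, 12, 18, 22, 24, 33, 36, 44, 66, 72, 88, 99, 132, 198, 264, 396, 792.
Compute 793^d (mod 851) for the divisors d until we hit 1:
793^1 ≡ 793
793^2 ≡ 811
793^3 ≡ 618
793^4 ≡ 749
793^6 ≡ 676
793^8 ≡ 192
793^9 ≡ 778
793^11 ≡ 367
793^12 ≡ 840
793^18 ≡ 223
793^22 ≡ 231
793^24 ≡ 121
793^33 ≡ 528
793^36 ≡ 371
793^44 ≡ 599
793^66 ≡ 507
793^72 ≡ 630
793^88 ≡ 530
793^99 ≡ 482
793^132 ≡ 47
793^198 ≡ 1
Hence ord(793) = 198.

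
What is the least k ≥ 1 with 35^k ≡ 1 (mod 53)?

By Lagrange's theorem, ord_53(35) divides φ(53) = 53 − 1 = 52 = 2^2 · 13.
Divisors of 52: 1, 2, 4, 13, 26, 52.
Compute 35^d (mod 53) for the divisors d until we hit 1:
35^1 ≡ 35
35^2 ≡ 6
35^4 ≡ 36
35^13 ≡ 30
35^26 ≡ 52
35^52 ≡ 1
So ord_53(35) = 52.

52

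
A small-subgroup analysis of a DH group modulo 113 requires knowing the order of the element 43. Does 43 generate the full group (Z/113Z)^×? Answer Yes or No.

Yes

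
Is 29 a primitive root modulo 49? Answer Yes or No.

No

φ(49) = φ(7^2) = 7·(7−1) = 42 = 2 · 3 · 7.
It suffices to check that the order of 29 is not a proper divisor of 42: compute 29^(42/q) for q ∈ {2, 3, 7}.
29^21 ≡ 1 (mod 49)  [q = 2: ≡ 1 ✗]
29^14 ≡ 1 (mod 49)  [q = 3: ≡ 1 ✗]
29^6 ≡ 22 (mod 49)  [q = 7: ≢ 1 ✓]
29^21 ≡ 1 shows ord(29) | 21, strictly less than φ(49); not a primitive root.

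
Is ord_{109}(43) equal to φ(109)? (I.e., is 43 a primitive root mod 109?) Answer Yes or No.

φ(109) = 109 − 1 = 108 = 2^2 · 3^3.
43 is a primitive root mod 109 iff 43^(φ(109)/q) ≢ 1 for every prime q | φ(109), i.e. q ∈ {2, 3}.
43^54 ≡ 1 (mod 109)  [q = 2: ≡ 1 ✗]
43^36 ≡ 1 (mod 109)  [q = 3: ≡ 1 ✗]
The check at q = 2 fails, so 43 generates a proper subgroup.

No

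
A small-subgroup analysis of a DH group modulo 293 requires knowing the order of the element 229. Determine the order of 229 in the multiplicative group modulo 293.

73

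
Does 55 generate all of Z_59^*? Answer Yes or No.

φ(59) = 59 − 1 = 58 = 2 · 29.
It suffices to check that the order of 55 is not a proper divisor of 58: compute 55^(58/q) for q ∈ {2, 29}.
55^29 ≡ 58 (mod 59)  [q = 2: ≢ 1 ✓]
55^2 ≡ 16 (mod 59)  [q = 29: ≢ 1 ✓]
None equal 1, so ord_59(55) = 58: 55 is a primitive root.

Yes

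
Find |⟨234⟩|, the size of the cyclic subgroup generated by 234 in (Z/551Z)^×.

ord(234) | φ(551) = φ(19·29) = (19−1)·(29−1) = 18·28 = 504 = 2^3 · 3^2 · 7.
Divisors of 504: 1, 2, 3, 4, 6, 7, 8, 9, 12, 14, 18, 21, 24, 28, 36, 42, 56, 63, 72, 84, 126, 168, 252, 504.
Check 234^d mod 551 for each divisor in increasing order:
234^1 ≡ 234 (mod 551)
234^2 ≡ 207 (mod 551)
234^3 ≡ 501 (mod 551)
234^4 ≡ 422 (mod 551)
234^6 ≡ 296 (mod 551)
234^7 ≡ 389 (mod 551)
234^8 ≡ 111 (mod 551)
234^9 ≡ 77 (mod 551)
234^12 ≡ 7 (mod 551)
234^14 ≡ 347 (mod 551)
234^18 ≡ 419 (mod 551)
234^21 ≡ 539 (mod 551)
234^24 ≡ 49 (mod 551)
234^28 ≡ 291 (mod 551)
234^36 ≡ 343 (mod 551)
234^42 ≡ 144 (mod 551)
234^56 ≡ 378 (mod 551)
234^63 ≡ 476 (mod 551)
234^72 ≡ 286 (mod 551)
234^84 ≡ 349 (mod 551)
234^126 ≡ 115 (mod 551)
234^168 ≡ 30 (mod 551)
234^252 ≡ 1 (mod 551) ✓
The smallest such exponent is 252, so the order of 234 is 252.

252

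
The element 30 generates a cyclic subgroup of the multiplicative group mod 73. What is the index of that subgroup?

Since 30 ∈ (Z/73Z)^×, its order divides φ(73) = 73 − 1 = 72 = 2^3 · 3^2.
Divisors of 72: 1, 2, 3, 4, 6, 8, 9, 12, 18, 24, 36, 72.
Test each divisor d:
30^1 ≡ 30
30^2 ≡ 24
30^3 ≡ 63
30^4 ≡ 65
30^6 ≡ 27
30^8 ≡ 64
30^9 ≡ 22
30^12 ≡ 72
30^18 ≡ 46
30^24 ≡ 1
Thus |⟨30⟩| = ord(30) = 24.
The index is φ(73) / ord(30) = 72 / 24 = 3.

3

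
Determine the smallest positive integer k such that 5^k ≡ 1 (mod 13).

4

The order of 5 must divide φ(13) = 13 − 1 = 12 = 2^2 · 3.
Divisors of 12: 1, 2, 3, 4, 6, 12.
Test each divisor d:
5^1 ≡ 5
5^2 ≡ 12
5^3 ≡ 8
5^4 ≡ 1
Therefore the multiplicative order of 5 modulo 13 is 4.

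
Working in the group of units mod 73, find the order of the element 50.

Since 50 ∈ (Z/73Z)^×, its order divides φ(73) = 73 − 1 = 72 = 2^3 · 3^2.
Divisors of 72: 1, 2, 3, 4, 6, 8, 9, 12, 18, 24, 36, 72.
Test each divisor d:
50^1 ≡ 50 (mod 73)
50^2 ≡ 18 (mod 73)
50^3 ≡ 24 (mod 73)
50^4 ≡ 32 (mod 73)
50^6 ≡ 65 (mod 73)
50^8 ≡ 2 (mod 73)
50^9 ≡ 27 (mod 73)
50^12 ≡ 64 (mod 73)
50^18 ≡ 72 (mod 73)
50^24 ≡ 8 (mod 73)
50^36 ≡ 1 (mod 73) ✓
So ord_73(50) = 36.

36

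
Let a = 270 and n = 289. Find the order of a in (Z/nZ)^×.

ord(270) | φ(289) = φ(17^2) = 17·(17−1) = 272 = 2^4 · 17.
Divisors of 272: 1, 2, 4, 8, 16, 17, 34, 68, 136, 272.
Compute 270^d (mod 289) for the divisors d until we hit 1:
270^1 ≡ 270 (mod 289)
270^2 ≡ 72 (mod 289)
270^4 ≡ 271 (mod 289)
270^8 ≡ 35 (mod 289)
270^16 ≡ 69 (mod 289)
270^17 ≡ 134 (mod 289)
270^34 ≡ 38 (mod 289)
270^68 ≡ 288 (mod 289)
270^136 ≡ 1 (mod 289) ✓
Hence ord(270) = 136.

136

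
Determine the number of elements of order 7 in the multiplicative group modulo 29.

6

φ(29) = 29 − 1 = 28 = 2^2 · 7.
Since (Z/29Z)^× is cyclic of order 28, the number of elements of order d is φ(d) when d | 28 and 0 otherwise.
7 | 28, and φ(7) = 7 − 1 = 6.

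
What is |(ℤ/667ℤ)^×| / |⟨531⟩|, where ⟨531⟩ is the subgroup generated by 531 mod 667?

By Lagrange's theorem, ord_667(531) divides φ(667) = φ(23·29) = (23−1)·(29−1) = 22·28 = 616 = 2^3 · 7 · 11.
Divisors of 616: 1, 2, 4, 7, 8, 11, 14, 22, 28, 44, 56, 77, 88, 154, 308, 616.
Check 531^d mod 667 for each divisor in increasing order:
531^1 ≡ 531 (mod 667)
531^2 ≡ 487 (mod 667)
531^4 ≡ 384 (mod 667)
531^7 ≡ 289 (mod 667)
531^8 ≡ 49 (mod 667)
531^11 ≡ 254 (mod 667)
531^14 ≡ 146 (mod 667)
531^22 ≡ 484 (mod 667)
531^28 ≡ 639 (mod 667)
531^44 ≡ 139 (mod 667)
531^56 ≡ 117 (mod 667)
531^77 ≡ 231 (mod 667)
531^88 ≡ 645 (mod 667)
531^154 ≡ 1 (mod 667) ✓
So ord_667(531) = 154, hence |⟨531⟩| = 154.
The index is φ(667) / ord(531) = 616 / 154 = 4.

4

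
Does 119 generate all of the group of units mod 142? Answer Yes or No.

φ(142) = φ(2)·φ(71) = 1·70 = 70 = 2 · 5 · 7.
Test 119^(70/q) mod 142 for each prime factor q of 70:
119^35 ≡ 1 (mod 142)  [q = 2: ≡ 1 ✗]
119^14 ≡ 1 (mod 142)  [q = 5: ≡ 1 ✗]
119^10 ≡ 45 (mod 142)  [q = 7: ≢ 1 ✓]
Since 119^35 ≡ 1, the order of 119 divides 35 < 70, so 119 is not a primitive root.

No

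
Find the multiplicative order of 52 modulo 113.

Since 52 ∈ (Z/113Z)^×, its order divides φ(113) = 113 − 1 = 112 = 2^4 · 7.
Divisors of 112: 1, 2, 4, 7, 8, 14, 16, 28, 56, 112.
Compute 52^d (mod 113) for the divisors d until we hit 1:
52^1 ≡ 52
52^2 ≡ 105
52^4 ≡ 64
52^7 ≡ 44
52^8 ≡ 28
52^14 ≡ 15
52^16 ≡ 106
52^28 ≡ 112
52^56 ≡ 1
Hence ord(52) = 56.

56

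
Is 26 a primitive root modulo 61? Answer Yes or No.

Yes

φ(61) = 61 − 1 = 60 = 2^2 · 3 · 5.
An element g generates (Z/61Z)^× iff g^(60/q) ≢ 1 (mod 61) for each prime q ∈ {2, 3, 5}.
26^30 ≡ 60 (mod 61)  [q = 2: ≢ 1 ✓]
26^20 ≡ 13 (mod 61)  [q = 3: ≢ 1 ✓]
26^12 ≡ 9 (mod 61)  [q = 5: ≢ 1 ✓]
All checks pass, so 26 has order 60 and is a primitive root modulo 61.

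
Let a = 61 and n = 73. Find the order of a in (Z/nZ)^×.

36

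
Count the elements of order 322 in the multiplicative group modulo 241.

0

φ(241) = 241 − 1 = 240 = 2^4 · 3 · 5.
(Z/241Z)^× is cyclic (|G| = 240); a cyclic group of order m has exactly φ(d) elements of each order d | m, and none otherwise.
Since 322 ∤ 240, the count is 0.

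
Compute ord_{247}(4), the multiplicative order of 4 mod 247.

18

By Lagrange's theorem, ord_247(4) divides φ(247) = φ(13·19) = (13−1)·(19−1) = 12·18 = 216 = 2^3 · 3^3.
Divisors of 216: 1, 2, 3, 4, 6, 8, 9, 12, 18, 24, 27, 36, 54, 72, 108, 216.
Evaluate successive powers at the divisors of 216:
4^1 ≡ 4 (mod 247)
4^2 ≡ 16 (mod 247)
4^3 ≡ 64 (mod 247)
4^4 ≡ 9 (mod 247)
4^6 ≡ 144 (mod 247)
4^8 ≡ 81 (mod 247)
4^9 ≡ 77 (mod 247)
4^12 ≡ 235 (mod 247)
4^18 ≡ 1 (mod 247) ✓
The smallest such exponent is 18, so the order of 4 is 18.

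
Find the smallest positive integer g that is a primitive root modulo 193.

5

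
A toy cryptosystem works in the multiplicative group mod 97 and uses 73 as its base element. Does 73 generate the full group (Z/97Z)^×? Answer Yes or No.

φ(97) = 97 − 1 = 96 = 2^5 · 3.
An element g generates (Z/97Z)^× iff g^(96/q) ≢ 1 (mod 97) for each prime q ∈ {2, 3}.
73^48 ≡ 1 (mod 97)  [q = 2: ≡ 1 ✗]
73^32 ≡ 35 (mod 97)  [q = 3: ≢ 1 ✓]
The check at q = 2 fails, so 73 generates a proper subgroup.

No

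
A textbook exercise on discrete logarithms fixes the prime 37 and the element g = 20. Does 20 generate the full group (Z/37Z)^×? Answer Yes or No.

Yes

φ(37) = 37 − 1 = 36 = 2^2 · 3^2.
20 is a primitive root mod 37 iff 20^(φ(37)/q) ≢ 1 for every prime q | φ(37), i.e. q ∈ {2, 3}.
20^18 ≡ 36 (mod 37)  [q = 2: ≢ 1 ✓]
20^12 ≡ 26 (mod 37)  [q = 3: ≢ 1 ✓]
None equal 1, so ord_37(20) = 36: 20 is a primitive root.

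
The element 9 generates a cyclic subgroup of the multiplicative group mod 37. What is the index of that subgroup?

4

The order of 9 must divide φ(37) = 37 − 1 = 36 = 2^2 · 3^2.
Divisors of 36: 1, 2, 3, 4, 6, 9, 12, 18, 36.
Test each divisor d:
9^1 ≡ 9
9^2 ≡ 7
9^3 ≡ 26
9^4 ≡ 12
9^6 ≡ 10
9^9 ≡ 1
The order of 9 is 9, so the subgroup it generates has 9 elements.
Index = |(Z/37Z)^×| / |⟨9⟩| = 36 / 9 = 4.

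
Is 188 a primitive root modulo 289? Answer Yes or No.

φ(289) = φ(17^2) = 17·(17−1) = 272 = 2^4 · 17.
Test 188^(272/q) mod 289 for each prime factor q of 272:
188^136 ≡ 1 (mod 289)  [q = 2: ≡ 1 ✗]
188^16 ≡ 103 (mod 289)  [q = 17: ≢ 1 ✓]
188^136 ≡ 1 shows ord(188) | 136, strictly less than φ(289); not a primitive root.

No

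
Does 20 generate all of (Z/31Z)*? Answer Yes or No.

φ(31) = 31 − 1 = 30 = 2 · 3 · 5.
It suffices to check that the order of 20 is not a proper divisor of 30: compute 20^(30/q) for q ∈ {2, 3, 5}.
20^15 ≡ 1 (mod 31)  [q = 2: ≡ 1 ✗]
20^10 ≡ 5 (mod 31)  [q = 3: ≢ 1 ✓]
20^6 ≡ 4 (mod 31)  [q = 5: ≢ 1 ✓]
Since 20^15 ≡ 1, the order of 20 divides 15 < 30, so 20 is not a primitive root.

No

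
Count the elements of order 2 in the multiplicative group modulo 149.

1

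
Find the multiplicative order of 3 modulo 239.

ord(3) | φ(239) = 239 − 1 = 238 = 2 · 7 · 17.
Divisors of 238: 1, 2, 7, 14, 17, 34, 119, 238.
Test each divisor d:
3^1 ≡ 3
3^2 ≡ 9
3^7 ≡ 36
3^14 ≡ 101
3^17 ≡ 98
3^34 ≡ 44
3^119 ≡ 1
Therefore the multiplicative order of 3 modulo 239 is 119.

119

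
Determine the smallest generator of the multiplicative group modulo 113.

3

φ(113) = 113 − 1 = 112 = 2^4 · 7.
g is a primitive root iff g^(112/q) ≢ 1 (mod 113) for each prime q ∈ {2, 7}.
g = 2: 2^56 ≡ 1 — hits 1, so not a primitive root.
g = 3: 3^56 ≡ 112; 3^16 ≡ 49 — none is 1, so 3 is a primitive root.
So 3 is the smallest generator of (Z/113Z)^×.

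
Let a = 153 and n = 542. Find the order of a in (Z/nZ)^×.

By Lagrange's theorem, ord_542(153) divides φ(542) = φ(2)·φ(271) = 1·270 = 270 = 2 · 3^3 · 5.
Divisors of 270: 1, 2, 3, 5, 6, 9, 10, 15, 18, 27, 30, 45, 54, 90, 135, 270.
Compute 153^d (mod 542) for the divisors d until we hit 1:
153^1 ≡ 153 (mod 542)
153^2 ≡ 103 (mod 542)
153^3 ≡ 41 (mod 542)
153^5 ≡ 429 (mod 542)
153^6 ≡ 55 (mod 542)
153^9 ≡ 87 (mod 542)
153^10 ≡ 303 (mod 542)
153^15 ≡ 449 (mod 542)
153^18 ≡ 523 (mod 542)
153^27 ≡ 515 (mod 542)
153^30 ≡ 519 (mod 542)
153^45 ≡ 513 (mod 542)
153^54 ≡ 187 (mod 542)
153^90 ≡ 299 (mod 542)
153^135 ≡ 1 (mod 542) ✓
So ord_542(153) = 135.

135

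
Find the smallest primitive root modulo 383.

5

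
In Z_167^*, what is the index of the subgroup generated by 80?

ord(80) | φ(167) = 167 − 1 = 166 = 2 · 83.
Divisors of 166: 1, 2, 83, 166.
Evaluate successive powers at the divisors of 166:
80^1 ≡ 80 (mod 167)
80^2 ≡ 54 (mod 167)
80^83 ≡ 166 (mod 167)
80^166 ≡ 1 (mod 167) ✓
Thus |⟨80⟩| = ord(80) = 166.
The index is φ(167) / ord(80) = 166 / 166 = 1.

1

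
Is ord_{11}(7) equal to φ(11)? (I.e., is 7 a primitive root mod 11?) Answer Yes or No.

Yes

φ(11) = 11 − 1 = 10 = 2 · 5.
7 is a primitive root mod 11 iff 7^(φ(11)/q) ≢ 1 for every prime q | φ(11), i.e. q ∈ {2, 5}.
7^5 ≡ 10 (mod 11)  [q = 2: ≢ 1 ✓]
7^2 ≡ 5 (mod 11)  [q = 5: ≢ 1 ✓]
Every test exponent gives a nontrivial residue, hence 7 generates the full group.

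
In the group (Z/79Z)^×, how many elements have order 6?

φ(79) = 79 − 1 = 78 = 2 · 3 · 13.
Since (Z/79Z)^× is cyclic of order 78, the number of elements of order d is φ(d) when d | 78 and 0 otherwise.
6 = 2 · 3 divides 78, and φ(6) = 2.

2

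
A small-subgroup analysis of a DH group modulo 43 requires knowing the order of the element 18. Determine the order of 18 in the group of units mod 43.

42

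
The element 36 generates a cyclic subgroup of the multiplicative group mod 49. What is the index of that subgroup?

6

By Lagrange's theorem, ord_49(36) divides φ(49) = φ(7^2) = 7·(7−1) = 42 = 2 · 3 · 7.
Divisors of 42: 1, 2, 3, 6, 7, 14, 21, 42.
Evaluate successive powers at the divisors of 42:
36^1 ≡ 36
36^2 ≡ 22
36^3 ≡ 8
36^6 ≡ 15
36^7 ≡ 1
So ord_49(36) = 7, hence |⟨36⟩| = 7.
[(Z/49Z)^× : ⟨36⟩] = 42/7 = 6.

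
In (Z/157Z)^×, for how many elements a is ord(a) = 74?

0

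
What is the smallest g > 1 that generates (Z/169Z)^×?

φ(169) = φ(13^2) = 13·(13−1) = 156 = 2^2 · 3 · 13.
Test candidates g = 2, 3, … against the prime factors q ∈ {2, 3, 13} of φ(169): g is a generator iff g^(156/q) ≢ 1 for every such q.
g = 2: 2^78 ≡ 168; 2^52 ≡ 146; 2^12 ≡ 40 — none is 1, so 2 is a primitive root.
Hence the least primitive root of 169 is 2.

2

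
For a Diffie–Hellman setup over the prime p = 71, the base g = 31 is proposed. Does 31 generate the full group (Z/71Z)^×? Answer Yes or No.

Yes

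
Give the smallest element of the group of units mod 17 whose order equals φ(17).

3

φ(17) = 17 − 1 = 16 = 2^4.
Test candidates g = 2, 3, … against the prime factors q ∈ {2} of φ(17): g is a generator iff g^(16/q) ≢ 1 for every such q.
g = 2: 2^8 ≡ 1 — hits 1, so not a primitive root.
g = 3: 3^8 ≡ 16 — none is 1, so 3 is a primitive root.
So 3 is the smallest generator of (Z/17Z)^×.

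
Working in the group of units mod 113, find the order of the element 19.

The order of 19 must divide φ(113) = 113 − 1 = 112 = 2^4 · 7.
Divisors of 112: 1, 2, 4, 7, 8, 14, 16, 28, 56, 112.
Check 19^d mod 113 for each divisor in increasing order:
19^1 ≡ 19
19^2 ≡ 22
19^4 ≡ 32
19^7 ≡ 42
19^8 ≡ 7
19^14 ≡ 69
19^16 ≡ 49
19^28 ≡ 15
19^56 ≡ 112
19^112 ≡ 1
The smallest such exponent is 112, so the order of 19 is 112.

112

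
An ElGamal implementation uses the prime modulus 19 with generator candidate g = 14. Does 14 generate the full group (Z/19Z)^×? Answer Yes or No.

Yes

φ(19) = 19 − 1 = 18 = 2 · 3^2.
14 is a primitive root mod 19 iff 14^(φ(19)/q) ≢ 1 for every prime q | φ(19), i.e. q ∈ {2, 3}.
14^9 ≡ 18 (mod 19)  [q = 2: ≢ 1 ✓]
14^6 ≡ 7 (mod 19)  [q = 3: ≢ 1 ✓]
Every test exponent gives a nontrivial residue, hence 14 generates the full group.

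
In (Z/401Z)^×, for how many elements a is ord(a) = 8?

4

φ(401) = 401 − 1 = 400 = 2^4 · 5^2.
In a cyclic group of order 400, there are φ(d) elements of order d for each divisor d of 400, and zero for non-divisors.
8 = 2^3 divides 400, and φ(8) = 4.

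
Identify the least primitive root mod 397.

5

φ(397) = 397 − 1 = 396 = 2^2 · 3^2 · 11.
g is a primitive root iff g^(396/q) ≢ 1 (mod 397) for each prime q ∈ {2, 3, 11}.
g = 2: 2^198 ≡ 396; 2^132 ≡ 1 — hits 1, so not a primitive root.
g = 3: 3^198 ≡ 1 — hits 1, so not a primitive root.
g = 4: 4^198 ≡ 1 — hits 1, so not a primitive root.
g = 5: 5^198 ≡ 396; 5^132 ≡ 362; 5^36 ≡ 290 — none is 1, so 5 is a primitive root.
So 5 is the smallest generator of (Z/397Z)^×.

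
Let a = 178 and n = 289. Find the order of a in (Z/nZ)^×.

Since 178 ∈ (Z/289Z)^×, its order divides φ(289) = φ(17^2) = 17·(17−1) = 272 = 2^4 · 17.
Divisors of 272: 1, 2, 4, 8, 16, 17, 34, 68, 136, 272.
Check 178^d mod 289 for each divisor in increasing order:
178^1 ≡ 178 (mod 289)
178^2 ≡ 183 (mod 289)
178^4 ≡ 254 (mod 289)
178^8 ≡ 69 (mod 289)
178^16 ≡ 137 (mod 289)
178^17 ≡ 110 (mod 289)
178^34 ≡ 251 (mod 289)
178^68 ≡ 288 (mod 289)
178^136 ≡ 1 (mod 289) ✓
Hence ord(178) = 136.

136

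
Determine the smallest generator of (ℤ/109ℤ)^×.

φ(109) = 109 − 1 = 108 = 2^2 · 3^3.
g is a primitive root iff g^(108/q) ≢ 1 (mod 109) for each prime q ∈ {2, 3}.
g = 2: 2^54 ≡ 108; 2^36 ≡ 1 — hits 1, so not a primitive root.
g = 3: 3^54 ≡ 1 — hits 1, so not a primitive root.
g = 4: 4^54 ≡ 1 — hits 1, so not a primitive root.
g = 5: 5^54 ≡ 1 — hits 1, so not a primitive root.
g = 6: 6^54 ≡ 108; 6^36 ≡ 63 — none is 1, so 6 is a primitive root.
The smallest primitive root modulo 109 is 6.

6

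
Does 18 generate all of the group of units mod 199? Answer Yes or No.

φ(199) = 199 − 1 = 198 = 2 · 3^2 · 11.
18 is a primitive root mod 199 iff 18^(φ(199)/q) ≢ 1 for every prime q | φ(199), i.e. q ∈ {2, 3, 11}.
18^99 ≡ 1 (mod 199)  [q = 2: ≡ 1 ✗]
18^66 ≡ 1 (mod 199)  [q = 3: ≡ 1 ✗]
18^18 ≡ 114 (mod 199)  [q = 11: ≢ 1 ✓]
18^99 ≡ 1 shows ord(18) | 99, strictly less than φ(199); not a primitive root.

No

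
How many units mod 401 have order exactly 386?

φ(401) = 401 − 1 = 400 = 2^4 · 5^2.
(Z/401Z)^× is cyclic (|G| = 400); a cyclic group of order m has exactly φ(d) elements of each order d | m, and none otherwise.
386 does not divide 400, so no element of (Z/401Z)^× has order 386.

0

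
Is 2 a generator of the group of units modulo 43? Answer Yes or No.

φ(43) = 43 − 1 = 42 = 2 · 3 · 7.
An element g generates (Z/43Z)^× iff g^(42/q) ≢ 1 (mod 43) for each prime q ∈ {2, 3, 7}.
2^21 ≡ 42 (mod 43)  [q = 2: ≢ 1 ✓]
2^14 ≡ 1 (mod 43)  [q = 3: ≡ 1 ✗]
2^6 ≡ 21 (mod 43)  [q = 7: ≢ 1 ✓]
The check at q = 3 fails, so 2 generates a proper subgroup.

No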